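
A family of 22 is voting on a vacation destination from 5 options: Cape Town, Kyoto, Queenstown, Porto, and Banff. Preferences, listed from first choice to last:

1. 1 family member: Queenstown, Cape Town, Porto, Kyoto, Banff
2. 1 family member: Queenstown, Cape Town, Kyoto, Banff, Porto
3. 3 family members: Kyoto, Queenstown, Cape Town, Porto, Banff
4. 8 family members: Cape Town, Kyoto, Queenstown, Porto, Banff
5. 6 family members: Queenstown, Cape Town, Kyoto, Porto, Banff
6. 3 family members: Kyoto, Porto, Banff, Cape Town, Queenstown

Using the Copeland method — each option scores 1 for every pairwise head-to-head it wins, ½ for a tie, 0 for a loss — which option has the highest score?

Cape Town: beats Kyoto, Porto, and Banff; ties Queenstown → score 3.5.
Kyoto: beats Queenstown, Porto, and Banff; loses to Cape Town → score 3.
Queenstown: beats Porto and Banff; ties Cape Town; loses to Kyoto → score 2.5.
Porto: beats Banff; loses to Cape Town, Kyoto, and Queenstown → score 1.
Banff: loses to Cape Town, Kyoto, Queenstown, and Porto → score 0.
Cape Town has the best pairwise record.

Cape Town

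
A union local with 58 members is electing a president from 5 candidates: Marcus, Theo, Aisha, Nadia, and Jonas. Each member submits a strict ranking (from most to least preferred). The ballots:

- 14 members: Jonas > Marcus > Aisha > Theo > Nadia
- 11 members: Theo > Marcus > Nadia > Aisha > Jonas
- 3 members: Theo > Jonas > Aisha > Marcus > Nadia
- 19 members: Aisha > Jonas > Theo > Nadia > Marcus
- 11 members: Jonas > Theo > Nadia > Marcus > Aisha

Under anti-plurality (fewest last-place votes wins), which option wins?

Theo

Last-place votes: Marcus 19, Theo 0, Aisha 11, Nadia 17, Jonas 11.
Theo is ranked last by the fewest voters, so Theo wins.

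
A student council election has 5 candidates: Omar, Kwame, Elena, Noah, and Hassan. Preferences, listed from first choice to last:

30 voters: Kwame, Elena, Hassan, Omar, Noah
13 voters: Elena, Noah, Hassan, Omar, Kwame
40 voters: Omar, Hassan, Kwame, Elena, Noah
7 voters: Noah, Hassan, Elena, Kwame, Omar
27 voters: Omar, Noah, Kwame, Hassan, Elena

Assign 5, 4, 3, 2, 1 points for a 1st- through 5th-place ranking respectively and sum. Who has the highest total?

Omar

Omar: 30·2 + 13·2 + 40·5 + 7·1 + 27·5 = 428
Kwame: 30·5 + 13·1 + 40·3 + 7·2 + 27·3 = 378
Elena: 30·4 + 13·5 + 40·2 + 7·3 + 27·1 = 313
Noah: 30·1 + 13·4 + 40·1 + 7·5 + 27·4 = 265
Hassan: 30·3 + 13·3 + 40·4 + 7·4 + 27·2 = 371
Omar has the highest Borda score (428).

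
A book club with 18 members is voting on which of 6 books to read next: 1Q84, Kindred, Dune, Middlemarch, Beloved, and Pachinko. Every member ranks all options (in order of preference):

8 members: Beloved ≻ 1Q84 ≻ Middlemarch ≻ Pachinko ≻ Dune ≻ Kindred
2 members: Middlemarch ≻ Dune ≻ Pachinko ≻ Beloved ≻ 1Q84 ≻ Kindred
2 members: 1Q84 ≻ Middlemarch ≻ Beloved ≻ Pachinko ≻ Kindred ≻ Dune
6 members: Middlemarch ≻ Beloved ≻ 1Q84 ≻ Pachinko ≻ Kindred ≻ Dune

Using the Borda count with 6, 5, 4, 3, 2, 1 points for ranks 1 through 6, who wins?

1Q84: 8·5 + 2·2 + 2·6 + 6·4 = 80
Kindred: 8·1 + 2·1 + 2·2 + 6·2 = 26
Dune: 8·2 + 2·5 + 2·1 + 6·1 = 34
Middlemarch: 8·4 + 2·6 + 2·5 + 6·6 = 90
Beloved: 8·6 + 2·3 + 2·4 + 6·5 = 92
Pachinko: 8·3 + 2·4 + 2·3 + 6·3 = 56
Beloved has the highest Borda score (92).

Beloved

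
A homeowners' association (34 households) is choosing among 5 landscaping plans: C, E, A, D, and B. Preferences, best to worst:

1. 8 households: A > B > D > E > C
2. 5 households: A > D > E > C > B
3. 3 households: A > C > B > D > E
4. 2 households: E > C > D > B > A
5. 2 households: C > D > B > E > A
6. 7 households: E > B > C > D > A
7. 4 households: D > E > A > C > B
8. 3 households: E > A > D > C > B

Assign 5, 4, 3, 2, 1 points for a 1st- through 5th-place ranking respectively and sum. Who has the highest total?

A

C: 8·1 + 5·2 + 3·4 + 2·4 + 2·5 + 7·3 + 4·2 + 3·2 = 83
E: 8·2 + 5·3 + 3·1 + 2·5 + 2·2 + 7·5 + 4·4 + 3·5 = 114
A: 8·5 + 5·5 + 3·5 + 2·1 + 2·1 + 7·1 + 4·3 + 3·4 = 115
D: 8·3 + 5·4 + 3·2 + 2·3 + 2·4 + 7·2 + 4·5 + 3·3 = 107
B: 8·4 + 5·1 + 3·3 + 2·2 + 2·3 + 7·4 + 4·1 + 3·1 = 91
A has the highest Borda score (115).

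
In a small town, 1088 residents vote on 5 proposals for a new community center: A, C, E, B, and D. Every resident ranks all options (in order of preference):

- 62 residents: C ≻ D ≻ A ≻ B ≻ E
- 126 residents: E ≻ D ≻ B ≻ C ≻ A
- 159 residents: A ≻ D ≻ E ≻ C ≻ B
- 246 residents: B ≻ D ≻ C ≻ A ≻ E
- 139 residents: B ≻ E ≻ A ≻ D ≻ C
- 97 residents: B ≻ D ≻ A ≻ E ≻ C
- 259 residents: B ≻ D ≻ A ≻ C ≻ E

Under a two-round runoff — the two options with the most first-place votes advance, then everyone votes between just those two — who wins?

B

Round 1 first-place votes: A 159, C 62, E 126, B 741, D 0.
B and A advance.
Runoff: B is preferred to A by 867 voters; A by 221.
B wins the runoff.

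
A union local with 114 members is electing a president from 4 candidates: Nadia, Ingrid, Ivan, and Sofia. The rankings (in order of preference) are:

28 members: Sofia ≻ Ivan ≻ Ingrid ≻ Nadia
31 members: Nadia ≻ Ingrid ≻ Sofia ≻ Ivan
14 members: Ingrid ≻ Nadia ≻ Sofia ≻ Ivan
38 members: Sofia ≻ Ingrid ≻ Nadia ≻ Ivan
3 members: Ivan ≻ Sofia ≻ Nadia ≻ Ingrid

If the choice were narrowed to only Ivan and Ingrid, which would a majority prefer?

Voters preferring Ivan to Ingrid: 31; preferring Ingrid to Ivan: 83.
Ingrid wins the head-to-head.

Ingrid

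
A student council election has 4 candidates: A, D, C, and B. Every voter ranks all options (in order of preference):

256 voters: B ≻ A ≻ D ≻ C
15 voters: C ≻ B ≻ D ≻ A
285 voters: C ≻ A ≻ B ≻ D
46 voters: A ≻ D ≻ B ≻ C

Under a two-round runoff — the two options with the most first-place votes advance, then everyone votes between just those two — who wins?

Round 1 first-place votes: A 46, D 0, C 300, B 256.
C and B advance.
Runoff: C is preferred to B by 300 voters; B by 302.
B wins the runoff.

B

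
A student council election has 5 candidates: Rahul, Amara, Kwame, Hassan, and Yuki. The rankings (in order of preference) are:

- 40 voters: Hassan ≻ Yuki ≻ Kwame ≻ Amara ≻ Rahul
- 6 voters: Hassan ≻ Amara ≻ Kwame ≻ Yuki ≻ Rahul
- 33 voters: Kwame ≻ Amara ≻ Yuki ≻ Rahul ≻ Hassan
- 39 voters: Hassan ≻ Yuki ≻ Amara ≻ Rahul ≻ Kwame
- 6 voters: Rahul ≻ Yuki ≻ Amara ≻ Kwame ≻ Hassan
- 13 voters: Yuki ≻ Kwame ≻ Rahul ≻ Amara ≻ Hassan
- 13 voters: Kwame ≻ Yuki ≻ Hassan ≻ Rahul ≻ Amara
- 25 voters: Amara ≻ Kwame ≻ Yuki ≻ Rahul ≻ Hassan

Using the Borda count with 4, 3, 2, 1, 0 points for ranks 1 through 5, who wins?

Rahul: 40·0 + 6·0 + 33·1 + 39·1 + 6·4 + 13·2 + 13·1 + 25·1 = 160
Amara: 40·1 + 6·3 + 33·3 + 39·2 + 6·2 + 13·1 + 13·0 + 25·4 = 360
Kwame: 40·2 + 6·2 + 33·4 + 39·0 + 6·1 + 13·3 + 13·4 + 25·3 = 396
Hassan: 40·4 + 6·4 + 33·0 + 39·4 + 6·0 + 13·0 + 13·2 + 25·0 = 366
Yuki: 40·3 + 6·1 + 33·2 + 39·3 + 6·3 + 13·4 + 13·3 + 25·2 = 468
Yuki has the highest Borda score (468).

Yuki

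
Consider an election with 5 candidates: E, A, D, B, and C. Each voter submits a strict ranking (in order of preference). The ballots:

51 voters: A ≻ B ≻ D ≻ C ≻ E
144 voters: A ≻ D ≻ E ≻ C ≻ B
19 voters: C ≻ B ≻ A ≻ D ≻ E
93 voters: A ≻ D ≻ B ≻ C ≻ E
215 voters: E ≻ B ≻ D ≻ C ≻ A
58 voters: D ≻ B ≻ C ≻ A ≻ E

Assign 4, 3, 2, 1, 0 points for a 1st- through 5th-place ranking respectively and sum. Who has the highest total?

D

E: 51·0 + 144·2 + 19·0 + 93·0 + 215·4 + 58·0 = 1148
A: 51·4 + 144·4 + 19·2 + 93·4 + 215·0 + 58·1 = 1248
D: 51·2 + 144·3 + 19·1 + 93·3 + 215·2 + 58·4 = 1494
B: 51·3 + 144·0 + 19·3 + 93·2 + 215·3 + 58·3 = 1215
C: 51·1 + 144·1 + 19·4 + 93·1 + 215·1 + 58·2 = 695
D has the highest Borda score (1494).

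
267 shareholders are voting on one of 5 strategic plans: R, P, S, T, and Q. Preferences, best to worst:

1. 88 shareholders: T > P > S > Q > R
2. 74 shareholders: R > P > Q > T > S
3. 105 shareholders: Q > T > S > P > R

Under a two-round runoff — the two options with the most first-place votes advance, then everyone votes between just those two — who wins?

Q

Round 1 first-place votes: R 74, P 0, S 0, T 88, Q 105.
Q and T advance.
Runoff: Q is preferred to T by 179 voters; T by 88.
Q wins the runoff.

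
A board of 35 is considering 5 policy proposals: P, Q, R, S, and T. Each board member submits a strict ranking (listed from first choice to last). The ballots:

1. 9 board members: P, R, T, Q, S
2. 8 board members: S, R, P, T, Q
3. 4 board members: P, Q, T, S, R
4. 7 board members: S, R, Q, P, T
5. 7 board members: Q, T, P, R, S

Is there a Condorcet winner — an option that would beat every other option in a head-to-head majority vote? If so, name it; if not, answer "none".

P vs Q: 21–14 for P.
P vs R: 20–15 for P.
P vs S: 20–15 for P.
P vs T: 28–7 for P.
P beats every other option head-to-head.

P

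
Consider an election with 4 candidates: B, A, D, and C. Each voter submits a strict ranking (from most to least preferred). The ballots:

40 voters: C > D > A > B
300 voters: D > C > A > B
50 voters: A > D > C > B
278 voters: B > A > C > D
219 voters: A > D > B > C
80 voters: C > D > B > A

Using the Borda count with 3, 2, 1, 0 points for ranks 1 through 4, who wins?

B: 40·0 + 300·0 + 50·0 + 278·3 + 219·1 + 80·1 = 1133
A: 40·1 + 300·1 + 50·3 + 278·2 + 219·3 + 80·0 = 1703
D: 40·2 + 300·3 + 50·2 + 278·0 + 219·2 + 80·2 = 1678
C: 40·3 + 300·2 + 50·1 + 278·1 + 219·0 + 80·3 = 1288
A has the highest Borda score (1703).

A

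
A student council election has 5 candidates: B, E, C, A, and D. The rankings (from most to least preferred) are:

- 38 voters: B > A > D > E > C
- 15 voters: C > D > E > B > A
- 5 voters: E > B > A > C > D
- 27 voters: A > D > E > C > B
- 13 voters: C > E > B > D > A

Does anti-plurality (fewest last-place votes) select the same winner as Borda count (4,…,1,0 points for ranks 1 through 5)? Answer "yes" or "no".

no

Anti-plurality — last-place votes: B 27, E 0, C 38, A 28, D 5. Winner: E.
Borda — scores: B 208, E 181, C 144, A 232, D 215. Winner: A.
The two methods disagree.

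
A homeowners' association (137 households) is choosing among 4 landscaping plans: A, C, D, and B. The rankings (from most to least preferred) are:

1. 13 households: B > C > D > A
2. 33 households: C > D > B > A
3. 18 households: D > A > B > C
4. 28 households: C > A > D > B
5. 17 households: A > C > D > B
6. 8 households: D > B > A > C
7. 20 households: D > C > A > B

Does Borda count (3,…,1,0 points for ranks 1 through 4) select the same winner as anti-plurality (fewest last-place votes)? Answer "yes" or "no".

no

Borda — scores: A 171, C 283, D 262, B 106. Winner: C.
Anti-plurality — last-place votes: A 46, C 26, D 0, B 65. Winner: D.
The two methods disagree.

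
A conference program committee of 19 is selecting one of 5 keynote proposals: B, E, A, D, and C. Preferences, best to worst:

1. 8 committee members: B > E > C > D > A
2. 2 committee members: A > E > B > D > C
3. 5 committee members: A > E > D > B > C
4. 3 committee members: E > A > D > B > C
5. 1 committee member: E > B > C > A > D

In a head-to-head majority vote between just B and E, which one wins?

Voters preferring B to E: 8; preferring E to B: 11.
E wins the head-to-head.

E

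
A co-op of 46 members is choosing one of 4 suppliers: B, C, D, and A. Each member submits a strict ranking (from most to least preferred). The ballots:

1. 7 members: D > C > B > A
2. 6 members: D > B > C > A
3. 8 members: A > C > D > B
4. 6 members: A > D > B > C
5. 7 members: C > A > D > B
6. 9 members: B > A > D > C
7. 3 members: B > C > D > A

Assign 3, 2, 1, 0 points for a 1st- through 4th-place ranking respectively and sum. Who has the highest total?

D

B: 7·1 + 6·2 + 8·0 + 6·1 + 7·0 + 9·3 + 3·3 = 61
C: 7·2 + 6·1 + 8·2 + 6·0 + 7·3 + 9·0 + 3·2 = 63
D: 7·3 + 6·3 + 8·1 + 6·2 + 7·1 + 9·1 + 3·1 = 78
A: 7·0 + 6·0 + 8·3 + 6·3 + 7·2 + 9·2 + 3·0 = 74
D has the highest Borda score (78).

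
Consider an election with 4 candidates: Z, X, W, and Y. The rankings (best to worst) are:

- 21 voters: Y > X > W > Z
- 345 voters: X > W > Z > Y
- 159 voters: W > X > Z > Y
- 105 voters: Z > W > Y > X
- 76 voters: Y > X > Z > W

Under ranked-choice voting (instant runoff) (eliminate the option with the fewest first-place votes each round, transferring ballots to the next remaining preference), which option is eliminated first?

Round 1: Z 105, X 345, W 159, Y 97. Eliminate Y.

Y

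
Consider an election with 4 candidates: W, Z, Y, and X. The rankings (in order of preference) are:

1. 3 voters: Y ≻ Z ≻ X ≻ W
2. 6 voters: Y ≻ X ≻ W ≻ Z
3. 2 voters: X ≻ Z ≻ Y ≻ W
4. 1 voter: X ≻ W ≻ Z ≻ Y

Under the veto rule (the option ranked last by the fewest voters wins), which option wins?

Last-place votes: W 5, Z 6, Y 1, X 0.
X is ranked last by the fewest voters, so X wins.

X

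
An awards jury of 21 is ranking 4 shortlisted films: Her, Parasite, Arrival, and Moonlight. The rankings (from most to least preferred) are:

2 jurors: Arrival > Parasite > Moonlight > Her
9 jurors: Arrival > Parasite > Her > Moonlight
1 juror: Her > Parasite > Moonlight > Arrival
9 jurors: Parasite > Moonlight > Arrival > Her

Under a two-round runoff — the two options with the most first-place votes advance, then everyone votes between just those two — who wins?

Arrival

Round 1 first-place votes: Her 1, Parasite 9, Arrival 11, Moonlight 0.
Arrival and Parasite advance.
Runoff: Arrival is preferred to Parasite by 11 voters; Parasite by 10.
Arrival wins the runoff.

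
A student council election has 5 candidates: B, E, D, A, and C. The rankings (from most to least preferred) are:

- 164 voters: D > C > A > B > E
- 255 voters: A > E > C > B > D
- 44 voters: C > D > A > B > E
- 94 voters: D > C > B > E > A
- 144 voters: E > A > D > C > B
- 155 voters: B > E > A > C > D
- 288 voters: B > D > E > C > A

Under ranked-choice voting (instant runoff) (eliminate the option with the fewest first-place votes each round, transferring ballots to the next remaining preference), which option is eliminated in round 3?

Round 1: B 443, E 144, D 258, A 255, C 44. Eliminate C.
Round 2: B 443, E 144, D 302, A 255. Eliminate E.
Round 3: B 443, D 302, A 399. Eliminate D.

D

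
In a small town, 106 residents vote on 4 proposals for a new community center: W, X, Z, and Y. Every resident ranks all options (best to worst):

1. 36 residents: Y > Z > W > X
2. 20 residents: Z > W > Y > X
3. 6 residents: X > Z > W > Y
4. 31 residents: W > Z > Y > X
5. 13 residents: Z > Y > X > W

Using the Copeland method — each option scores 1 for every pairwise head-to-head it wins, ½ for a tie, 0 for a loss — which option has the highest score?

Z

W: beats X and Y; loses to Z → score 2.
X: loses to W, Z, and Y → score 0.
Z: beats W, X, and Y → score 3.
Y: beats X; loses to W and Z → score 1.
Z has the best pairwise record.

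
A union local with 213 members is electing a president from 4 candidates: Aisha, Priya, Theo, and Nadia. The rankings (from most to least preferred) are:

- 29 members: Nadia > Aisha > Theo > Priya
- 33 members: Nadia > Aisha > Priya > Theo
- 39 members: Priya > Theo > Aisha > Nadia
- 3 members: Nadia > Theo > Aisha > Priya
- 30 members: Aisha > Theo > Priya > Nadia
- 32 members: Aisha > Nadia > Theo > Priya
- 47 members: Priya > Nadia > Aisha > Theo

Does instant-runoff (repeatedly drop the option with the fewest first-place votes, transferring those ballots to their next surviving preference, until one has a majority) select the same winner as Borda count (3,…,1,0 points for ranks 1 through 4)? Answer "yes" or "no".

Instant-runoff — R1 Aisha 62, Priya 86, Theo 0, Nadia 65 (Theo out); R2 Aisha 62, Priya 86, Nadia 65 (Aisha out); R3 Priya 116, Nadia 97 (Priya winner). Winner: Priya.
Borda — scores: Aisha 399, Priya 321, Theo 205, Nadia 353. Winner: Aisha.
The two methods disagree.

no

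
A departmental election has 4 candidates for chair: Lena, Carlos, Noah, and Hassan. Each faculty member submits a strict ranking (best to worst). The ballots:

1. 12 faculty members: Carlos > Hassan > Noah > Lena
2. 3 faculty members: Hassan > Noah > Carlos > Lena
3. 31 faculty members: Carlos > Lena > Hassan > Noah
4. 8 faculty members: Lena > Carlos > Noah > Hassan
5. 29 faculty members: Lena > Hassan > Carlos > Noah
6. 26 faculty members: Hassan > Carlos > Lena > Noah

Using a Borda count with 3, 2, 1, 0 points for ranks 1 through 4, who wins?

Carlos

Lena: 12·0 + 3·0 + 31·2 + 8·3 + 29·3 + 26·1 = 199
Carlos: 12·3 + 3·1 + 31·3 + 8·2 + 29·1 + 26·2 = 229
Noah: 12·1 + 3·2 + 31·0 + 8·1 + 29·0 + 26·0 = 26
Hassan: 12·2 + 3·3 + 31·1 + 8·0 + 29·2 + 26·3 = 200
Carlos has the highest Borda score (229).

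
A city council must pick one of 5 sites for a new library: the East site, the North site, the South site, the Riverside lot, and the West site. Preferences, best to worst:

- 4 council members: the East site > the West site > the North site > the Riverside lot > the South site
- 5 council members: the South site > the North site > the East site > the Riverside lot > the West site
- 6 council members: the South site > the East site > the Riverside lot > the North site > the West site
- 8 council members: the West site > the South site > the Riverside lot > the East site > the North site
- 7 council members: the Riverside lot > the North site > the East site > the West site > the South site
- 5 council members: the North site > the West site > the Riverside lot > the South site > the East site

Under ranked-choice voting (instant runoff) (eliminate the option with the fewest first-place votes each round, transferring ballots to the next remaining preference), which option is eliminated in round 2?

Round 1: the East site 4, the North site 5, the South site 11, the Riverside lot 7, the West site 8. Eliminate the East site.
Round 2: the North site 5, the South site 11, the Riverside lot 7, the West site 12. Eliminate the North site.

the North site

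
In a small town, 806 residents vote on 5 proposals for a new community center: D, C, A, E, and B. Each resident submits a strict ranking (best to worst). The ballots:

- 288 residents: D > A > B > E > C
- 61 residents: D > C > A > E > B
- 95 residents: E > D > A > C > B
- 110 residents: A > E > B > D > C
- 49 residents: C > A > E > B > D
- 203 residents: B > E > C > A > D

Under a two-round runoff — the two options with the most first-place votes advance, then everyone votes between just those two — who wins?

D

Round 1 first-place votes: D 349, C 49, A 110, E 95, B 203.
D and B advance.
Runoff: D is preferred to B by 444 voters; B by 362.
D wins the runoff.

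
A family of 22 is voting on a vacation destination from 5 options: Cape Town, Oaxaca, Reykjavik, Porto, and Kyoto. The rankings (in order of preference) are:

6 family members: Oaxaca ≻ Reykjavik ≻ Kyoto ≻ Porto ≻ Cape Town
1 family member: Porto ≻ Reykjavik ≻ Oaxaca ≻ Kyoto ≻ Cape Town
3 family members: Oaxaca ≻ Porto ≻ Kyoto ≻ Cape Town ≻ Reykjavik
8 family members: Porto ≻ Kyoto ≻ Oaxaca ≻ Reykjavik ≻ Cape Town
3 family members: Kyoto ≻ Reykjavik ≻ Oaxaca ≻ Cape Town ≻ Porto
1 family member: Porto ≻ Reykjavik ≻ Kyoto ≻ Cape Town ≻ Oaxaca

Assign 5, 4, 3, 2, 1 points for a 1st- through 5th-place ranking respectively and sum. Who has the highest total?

Oaxaca

Cape Town: 6·1 + 1·1 + 3·2 + 8·1 + 3·2 + 1·2 = 29
Oaxaca: 6·5 + 1·3 + 3·5 + 8·3 + 3·3 + 1·1 = 82
Reykjavik: 6·4 + 1·4 + 3·1 + 8·2 + 3·4 + 1·4 = 63
Porto: 6·2 + 1·5 + 3·4 + 8·5 + 3·1 + 1·5 = 77
Kyoto: 6·3 + 1·2 + 3·3 + 8·4 + 3·5 + 1·3 = 79
Oaxaca has the highest Borda score (82).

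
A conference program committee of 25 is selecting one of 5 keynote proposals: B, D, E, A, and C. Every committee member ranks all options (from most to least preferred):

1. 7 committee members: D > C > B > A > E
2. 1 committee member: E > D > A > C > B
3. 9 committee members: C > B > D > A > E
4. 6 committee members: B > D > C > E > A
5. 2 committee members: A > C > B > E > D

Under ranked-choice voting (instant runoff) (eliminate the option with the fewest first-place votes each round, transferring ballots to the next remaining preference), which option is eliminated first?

Round 1: B 6, D 7, E 1, A 2, C 9. Eliminate E.

E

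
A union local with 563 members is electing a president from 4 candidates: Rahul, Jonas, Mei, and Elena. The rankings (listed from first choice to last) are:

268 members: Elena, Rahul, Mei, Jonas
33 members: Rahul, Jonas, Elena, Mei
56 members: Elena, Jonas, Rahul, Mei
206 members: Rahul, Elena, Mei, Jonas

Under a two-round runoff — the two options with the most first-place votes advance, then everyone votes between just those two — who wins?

Elena

Round 1 first-place votes: Rahul 239, Jonas 0, Mei 0, Elena 324.
Elena and Rahul advance.
Runoff: Elena is preferred to Rahul by 324 voters; Rahul by 239.
Elena wins the runoff.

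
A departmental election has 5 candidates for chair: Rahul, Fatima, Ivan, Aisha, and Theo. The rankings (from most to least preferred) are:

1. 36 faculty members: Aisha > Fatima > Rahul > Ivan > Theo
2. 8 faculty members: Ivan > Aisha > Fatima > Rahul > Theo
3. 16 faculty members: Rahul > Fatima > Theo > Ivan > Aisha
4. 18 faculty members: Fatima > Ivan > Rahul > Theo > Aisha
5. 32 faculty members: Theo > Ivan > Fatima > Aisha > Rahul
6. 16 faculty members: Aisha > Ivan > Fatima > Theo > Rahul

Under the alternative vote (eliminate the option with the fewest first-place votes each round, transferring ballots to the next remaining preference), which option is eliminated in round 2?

Round 1: Rahul 16, Fatima 18, Ivan 8, Aisha 52, Theo 32. Eliminate Ivan.
Round 2: Rahul 16, Fatima 18, Aisha 60, Theo 32. Eliminate Rahul.

Rahul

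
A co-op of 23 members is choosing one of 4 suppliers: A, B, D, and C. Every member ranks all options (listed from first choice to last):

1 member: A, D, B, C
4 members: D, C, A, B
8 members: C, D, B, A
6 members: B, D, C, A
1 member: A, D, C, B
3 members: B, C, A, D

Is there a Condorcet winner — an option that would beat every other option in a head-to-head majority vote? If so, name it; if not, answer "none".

D vs A: 18–5 for D.
D vs B: 14–9 for D.
D vs C: 12–11 for D.
D beats every other option head-to-head.

D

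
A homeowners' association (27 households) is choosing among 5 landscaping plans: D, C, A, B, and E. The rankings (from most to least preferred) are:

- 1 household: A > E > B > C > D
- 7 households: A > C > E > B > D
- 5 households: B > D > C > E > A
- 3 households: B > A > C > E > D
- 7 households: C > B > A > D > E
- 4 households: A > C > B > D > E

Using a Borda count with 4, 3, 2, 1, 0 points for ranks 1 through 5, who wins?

D: 1·0 + 7·0 + 5·3 + 3·0 + 7·1 + 4·1 = 26
C: 1·1 + 7·3 + 5·2 + 3·2 + 7·4 + 4·3 = 78
A: 1·4 + 7·4 + 5·0 + 3·3 + 7·2 + 4·4 = 71
B: 1·2 + 7·1 + 5·4 + 3·4 + 7·3 + 4·2 = 70
E: 1·3 + 7·2 + 5·1 + 3·1 + 7·0 + 4·0 = 25
C has the highest Borda score (78).

C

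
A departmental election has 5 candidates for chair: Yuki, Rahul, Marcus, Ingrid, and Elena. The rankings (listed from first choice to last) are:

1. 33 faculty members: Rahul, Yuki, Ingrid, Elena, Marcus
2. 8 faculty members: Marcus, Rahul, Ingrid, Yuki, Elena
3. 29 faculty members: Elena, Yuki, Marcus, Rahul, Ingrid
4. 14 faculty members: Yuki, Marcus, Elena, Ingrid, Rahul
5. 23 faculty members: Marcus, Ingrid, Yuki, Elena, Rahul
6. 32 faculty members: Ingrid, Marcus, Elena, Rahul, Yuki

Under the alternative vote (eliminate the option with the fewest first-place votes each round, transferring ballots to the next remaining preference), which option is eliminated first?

Yuki

Round 1: Yuki 14, Rahul 33, Marcus 31, Ingrid 32, Elena 29. Eliminate Yuki.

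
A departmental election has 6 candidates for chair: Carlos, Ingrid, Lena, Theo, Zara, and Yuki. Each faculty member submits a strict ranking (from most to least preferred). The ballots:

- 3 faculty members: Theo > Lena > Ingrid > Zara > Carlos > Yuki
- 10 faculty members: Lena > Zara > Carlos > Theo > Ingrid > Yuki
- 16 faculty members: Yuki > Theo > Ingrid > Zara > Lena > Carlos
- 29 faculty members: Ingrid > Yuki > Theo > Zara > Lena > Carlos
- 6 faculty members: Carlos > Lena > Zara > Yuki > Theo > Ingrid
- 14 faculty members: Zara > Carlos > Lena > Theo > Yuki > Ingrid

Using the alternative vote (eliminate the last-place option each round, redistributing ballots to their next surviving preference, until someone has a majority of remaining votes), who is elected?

Round 1: Carlos 6, Ingrid 29, Lena 10, Theo 3, Zara 14, Yuki 16. Eliminate Theo.
Round 2: Carlos 6, Ingrid 29, Lena 13, Zara 14, Yuki 16. Eliminate Carlos.
Round 3: Ingrid 29, Lena 19, Zara 14, Yuki 16. Eliminate Zara.
Round 4: Ingrid 29, Lena 33, Yuki 16. Eliminate Yuki.
Round 5: Ingrid 45, Lena 33. Ingrid has a majority.

Ingrid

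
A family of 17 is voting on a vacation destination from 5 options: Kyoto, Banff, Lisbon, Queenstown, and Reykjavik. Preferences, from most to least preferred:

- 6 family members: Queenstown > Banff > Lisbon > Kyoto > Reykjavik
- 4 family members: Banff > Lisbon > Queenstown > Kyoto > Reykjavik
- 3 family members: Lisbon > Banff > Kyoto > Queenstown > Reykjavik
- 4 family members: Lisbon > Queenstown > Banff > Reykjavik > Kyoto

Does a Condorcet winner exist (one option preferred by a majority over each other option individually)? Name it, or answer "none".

Checking pairwise contests:
Banff beats Kyoto 17–0.
Queenstown beats Banff 10–7.
Banff beats Lisbon 10–7.
Lisbon beats Queenstown 11–6.
Kyoto beats Reykjavik 13–4.
Every option loses at least one head-to-head, so there is no Condorcet winner.

none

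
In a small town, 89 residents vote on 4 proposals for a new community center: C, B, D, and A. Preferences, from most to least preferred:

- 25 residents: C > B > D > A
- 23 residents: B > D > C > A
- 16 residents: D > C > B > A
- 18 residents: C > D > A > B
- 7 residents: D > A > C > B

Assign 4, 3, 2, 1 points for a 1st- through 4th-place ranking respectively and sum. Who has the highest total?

C: 25·4 + 23·2 + 16·3 + 18·4 + 7·2 = 280
B: 25·3 + 23·4 + 16·2 + 18·1 + 7·1 = 224
D: 25·2 + 23·3 + 16·4 + 18·3 + 7·4 = 265
A: 25·1 + 23·1 + 16·1 + 18·2 + 7·3 = 121
C has the highest Borda score (280).

C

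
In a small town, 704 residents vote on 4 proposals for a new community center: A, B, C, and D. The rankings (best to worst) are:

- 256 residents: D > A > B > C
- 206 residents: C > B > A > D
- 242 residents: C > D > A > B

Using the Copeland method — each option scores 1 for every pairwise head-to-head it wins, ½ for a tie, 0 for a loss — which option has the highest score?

C

A: beats B; loses to C and D → score 1.
B: loses to A, C, and D → score 0.
C: beats A, B, and D → score 3.
D: beats A and B; loses to C → score 2.
C has the best pairwise record.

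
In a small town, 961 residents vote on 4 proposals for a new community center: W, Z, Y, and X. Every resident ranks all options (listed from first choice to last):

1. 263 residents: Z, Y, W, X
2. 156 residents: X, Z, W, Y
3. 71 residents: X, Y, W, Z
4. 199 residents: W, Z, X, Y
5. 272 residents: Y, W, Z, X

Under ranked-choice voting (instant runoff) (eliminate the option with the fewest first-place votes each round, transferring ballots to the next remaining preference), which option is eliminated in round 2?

Round 1: W 199, Z 263, Y 272, X 227. Eliminate W.
Round 2: Z 462, Y 272, X 227. Eliminate X.

X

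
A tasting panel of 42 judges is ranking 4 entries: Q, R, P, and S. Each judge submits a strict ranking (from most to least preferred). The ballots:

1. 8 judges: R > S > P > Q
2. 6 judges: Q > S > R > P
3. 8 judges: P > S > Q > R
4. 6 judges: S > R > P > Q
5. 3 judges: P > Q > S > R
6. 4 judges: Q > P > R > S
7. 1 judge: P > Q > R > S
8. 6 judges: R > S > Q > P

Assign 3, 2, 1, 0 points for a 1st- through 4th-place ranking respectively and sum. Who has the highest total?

Q: 8·0 + 6·3 + 8·1 + 6·0 + 3·2 + 4·3 + 1·2 + 6·1 = 52
R: 8·3 + 6·1 + 8·0 + 6·2 + 3·0 + 4·1 + 1·1 + 6·3 = 65
P: 8·1 + 6·0 + 8·3 + 6·1 + 3·3 + 4·2 + 1·3 + 6·0 = 58
S: 8·2 + 6·2 + 8·2 + 6·3 + 3·1 + 4·0 + 1·0 + 6·2 = 77
S has the highest Borda score (77).

S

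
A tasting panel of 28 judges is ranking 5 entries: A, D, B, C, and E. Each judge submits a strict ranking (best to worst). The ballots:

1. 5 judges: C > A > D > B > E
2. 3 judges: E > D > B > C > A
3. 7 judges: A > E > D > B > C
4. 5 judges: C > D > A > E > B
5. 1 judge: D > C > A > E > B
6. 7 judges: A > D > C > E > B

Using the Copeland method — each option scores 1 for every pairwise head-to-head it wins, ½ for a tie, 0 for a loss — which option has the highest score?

A: beats D, B, and E; ties C → score 3.5.
D: beats B, C, and E; loses to A → score 3.
B: loses to A, D, C, and E → score 0.
C: beats B and E; ties A; loses to D → score 2.5.
E: beats B; loses to A, D, and C → score 1.
A has the best pairwise record.

A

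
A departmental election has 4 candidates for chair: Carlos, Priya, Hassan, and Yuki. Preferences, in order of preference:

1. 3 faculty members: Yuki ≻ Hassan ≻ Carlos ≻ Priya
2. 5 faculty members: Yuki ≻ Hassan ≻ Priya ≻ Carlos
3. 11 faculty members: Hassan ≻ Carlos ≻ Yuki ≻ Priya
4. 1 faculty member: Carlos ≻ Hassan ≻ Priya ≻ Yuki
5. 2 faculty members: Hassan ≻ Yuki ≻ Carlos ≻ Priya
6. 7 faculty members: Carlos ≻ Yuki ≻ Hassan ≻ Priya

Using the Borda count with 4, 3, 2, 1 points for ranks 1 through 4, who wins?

Hassan

Carlos: 3·2 + 5·1 + 11·3 + 1·4 + 2·2 + 7·4 = 80
Priya: 3·1 + 5·2 + 11·1 + 1·2 + 2·1 + 7·1 = 35
Hassan: 3·3 + 5·3 + 11·4 + 1·3 + 2·4 + 7·2 = 93
Yuki: 3·4 + 5·4 + 11·2 + 1·1 + 2·3 + 7·3 = 82
Hassan has the highest Borda score (93).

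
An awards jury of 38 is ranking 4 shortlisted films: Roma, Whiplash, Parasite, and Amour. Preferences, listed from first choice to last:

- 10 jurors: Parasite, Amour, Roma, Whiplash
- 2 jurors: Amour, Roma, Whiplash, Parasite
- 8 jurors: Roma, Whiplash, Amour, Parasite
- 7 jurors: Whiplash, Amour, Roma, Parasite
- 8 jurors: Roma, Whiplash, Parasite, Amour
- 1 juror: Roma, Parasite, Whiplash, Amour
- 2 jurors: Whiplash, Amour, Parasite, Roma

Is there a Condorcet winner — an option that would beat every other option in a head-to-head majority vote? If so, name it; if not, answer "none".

none

Checking pairwise contests:
Amour beats Roma 21–17.
Roma beats Whiplash 29–9.
Roma beats Parasite 26–12.
Whiplash beats Amour 26–12.
Every option loses at least one head-to-head, so there is no Condorcet winner.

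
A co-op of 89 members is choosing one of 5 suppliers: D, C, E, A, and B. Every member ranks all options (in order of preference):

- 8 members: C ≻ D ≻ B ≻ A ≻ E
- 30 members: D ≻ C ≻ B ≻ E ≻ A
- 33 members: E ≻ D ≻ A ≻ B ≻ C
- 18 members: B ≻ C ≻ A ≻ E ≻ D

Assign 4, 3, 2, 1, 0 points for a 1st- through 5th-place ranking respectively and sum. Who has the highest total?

D: 8·3 + 30·4 + 33·3 + 18·0 = 243
C: 8·4 + 30·3 + 33·0 + 18·3 = 176
E: 8·0 + 30·1 + 33·4 + 18·1 = 180
A: 8·1 + 30·0 + 33·2 + 18·2 = 110
B: 8·2 + 30·2 + 33·1 + 18·4 = 181
D has the highest Borda score (243).

D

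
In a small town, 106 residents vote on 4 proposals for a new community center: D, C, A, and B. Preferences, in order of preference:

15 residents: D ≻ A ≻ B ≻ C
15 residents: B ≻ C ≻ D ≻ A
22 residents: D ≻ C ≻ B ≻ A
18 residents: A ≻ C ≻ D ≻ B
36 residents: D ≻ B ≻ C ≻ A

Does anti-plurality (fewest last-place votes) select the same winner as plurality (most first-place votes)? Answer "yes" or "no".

Anti-plurality — last-place votes: D 0, C 15, A 73, B 18. Winner: D.
Plurality — first-place votes: D 73, C 0, A 18, B 15. Winner: D.
The two methods agree.

yes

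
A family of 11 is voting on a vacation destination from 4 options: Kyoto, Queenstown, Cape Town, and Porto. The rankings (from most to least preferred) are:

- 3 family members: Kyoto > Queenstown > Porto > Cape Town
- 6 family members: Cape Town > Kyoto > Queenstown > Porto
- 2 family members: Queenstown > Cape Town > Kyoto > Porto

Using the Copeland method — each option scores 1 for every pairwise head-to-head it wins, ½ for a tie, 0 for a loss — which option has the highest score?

Cape Town

Kyoto: beats Queenstown and Porto; loses to Cape Town → score 2.
Queenstown: beats Porto; loses to Kyoto and Cape Town → score 1.
Cape Town: beats Kyoto, Queenstown, and Porto → score 3.
Porto: loses to Kyoto, Queenstown, and Cape Town → score 0.
Cape Town has the best pairwise record.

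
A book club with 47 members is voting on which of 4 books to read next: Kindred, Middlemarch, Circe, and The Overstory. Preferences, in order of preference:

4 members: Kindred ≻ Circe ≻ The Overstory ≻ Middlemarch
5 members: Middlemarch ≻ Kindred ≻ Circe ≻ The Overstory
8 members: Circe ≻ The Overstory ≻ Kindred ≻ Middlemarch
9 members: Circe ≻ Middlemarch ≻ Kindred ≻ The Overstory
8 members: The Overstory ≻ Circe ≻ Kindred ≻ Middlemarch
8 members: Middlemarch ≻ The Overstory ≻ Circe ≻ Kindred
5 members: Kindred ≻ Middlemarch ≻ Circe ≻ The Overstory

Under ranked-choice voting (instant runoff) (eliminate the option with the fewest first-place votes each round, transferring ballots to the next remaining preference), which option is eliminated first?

Round 1: Kindred 9, Middlemarch 13, Circe 17, The Overstory 8. Eliminate The Overstory.

The Overstory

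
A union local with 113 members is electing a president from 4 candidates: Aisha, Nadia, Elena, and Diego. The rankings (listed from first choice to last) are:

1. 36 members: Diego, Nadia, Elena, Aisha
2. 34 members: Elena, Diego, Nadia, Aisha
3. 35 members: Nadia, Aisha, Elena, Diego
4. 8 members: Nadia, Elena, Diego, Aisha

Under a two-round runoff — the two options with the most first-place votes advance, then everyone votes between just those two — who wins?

Round 1 first-place votes: Aisha 0, Nadia 43, Elena 34, Diego 36.
Nadia and Diego advance.
Runoff: Nadia is preferred to Diego by 43 voters; Diego by 70.
Diego wins the runoff.

Diego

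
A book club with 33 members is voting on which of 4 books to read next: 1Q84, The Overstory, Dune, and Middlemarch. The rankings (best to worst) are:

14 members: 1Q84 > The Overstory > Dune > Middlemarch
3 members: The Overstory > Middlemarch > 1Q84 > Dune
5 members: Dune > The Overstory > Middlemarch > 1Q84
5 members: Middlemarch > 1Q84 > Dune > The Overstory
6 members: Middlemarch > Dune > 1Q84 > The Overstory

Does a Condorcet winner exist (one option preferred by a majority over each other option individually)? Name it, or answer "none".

none

Checking pairwise contests:
Middlemarch beats 1Q84 19–14.
1Q84 beats The Overstory 25–8.
1Q84 beats Dune 22–11.
The Overstory beats Middlemarch 22–11.
Every option loses at least one head-to-head, so there is no Condorcet winner.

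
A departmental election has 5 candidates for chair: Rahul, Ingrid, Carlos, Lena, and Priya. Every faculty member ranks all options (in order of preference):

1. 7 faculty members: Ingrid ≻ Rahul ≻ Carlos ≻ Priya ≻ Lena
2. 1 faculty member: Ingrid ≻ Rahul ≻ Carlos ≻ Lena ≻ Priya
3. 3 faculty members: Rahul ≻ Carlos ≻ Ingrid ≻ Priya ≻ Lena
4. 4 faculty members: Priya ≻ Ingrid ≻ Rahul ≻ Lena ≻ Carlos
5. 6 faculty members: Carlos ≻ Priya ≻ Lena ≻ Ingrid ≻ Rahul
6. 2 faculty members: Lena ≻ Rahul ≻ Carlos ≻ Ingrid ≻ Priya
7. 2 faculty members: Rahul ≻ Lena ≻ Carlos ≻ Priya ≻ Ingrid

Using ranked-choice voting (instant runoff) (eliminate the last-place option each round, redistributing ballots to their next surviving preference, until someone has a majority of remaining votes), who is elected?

Round 1: Rahul 5, Ingrid 8, Carlos 6, Lena 2, Priya 4. Eliminate Lena.
Round 2: Rahul 7, Ingrid 8, Carlos 6, Priya 4. Eliminate Priya.
Round 3: Rahul 7, Ingrid 12, Carlos 6. Eliminate Carlos.
Round 4: Rahul 7, Ingrid 18. Ingrid has a majority.

Ingrid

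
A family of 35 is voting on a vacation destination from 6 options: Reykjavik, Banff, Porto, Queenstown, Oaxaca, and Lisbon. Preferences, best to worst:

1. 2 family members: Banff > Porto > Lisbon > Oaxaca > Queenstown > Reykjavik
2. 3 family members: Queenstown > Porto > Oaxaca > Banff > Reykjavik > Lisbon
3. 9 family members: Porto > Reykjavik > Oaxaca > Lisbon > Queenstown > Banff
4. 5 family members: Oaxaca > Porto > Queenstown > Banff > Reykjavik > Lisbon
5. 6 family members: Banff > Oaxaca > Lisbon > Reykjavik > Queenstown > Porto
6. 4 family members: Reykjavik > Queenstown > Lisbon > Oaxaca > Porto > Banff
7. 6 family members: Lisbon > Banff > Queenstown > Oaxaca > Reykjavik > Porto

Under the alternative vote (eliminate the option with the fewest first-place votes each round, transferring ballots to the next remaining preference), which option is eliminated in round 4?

Banff

Round 1: Reykjavik 4, Banff 8, Porto 9, Queenstown 3, Oaxaca 5, Lisbon 6. Eliminate Queenstown.
Round 2: Reykjavik 4, Banff 8, Porto 12, Oaxaca 5, Lisbon 6. Eliminate Reykjavik.
Round 3: Banff 8, Porto 12, Oaxaca 5, Lisbon 10. Eliminate Oaxaca.
Round 4: Banff 8, Porto 17, Lisbon 10. Eliminate Banff.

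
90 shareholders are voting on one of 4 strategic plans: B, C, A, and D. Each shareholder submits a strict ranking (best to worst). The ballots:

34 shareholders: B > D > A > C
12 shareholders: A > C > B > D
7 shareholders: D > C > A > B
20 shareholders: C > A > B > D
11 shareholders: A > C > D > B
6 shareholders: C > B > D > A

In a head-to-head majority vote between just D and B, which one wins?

B

Voters preferring D to B: 18; preferring B to D: 72.
B wins the head-to-head.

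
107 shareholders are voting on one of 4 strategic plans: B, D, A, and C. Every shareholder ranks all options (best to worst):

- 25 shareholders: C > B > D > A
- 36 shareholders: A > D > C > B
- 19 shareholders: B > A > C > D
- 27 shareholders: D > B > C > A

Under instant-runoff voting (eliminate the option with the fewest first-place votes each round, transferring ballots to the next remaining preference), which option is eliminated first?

Round 1: B 19, D 27, A 36, C 25. Eliminate B.

B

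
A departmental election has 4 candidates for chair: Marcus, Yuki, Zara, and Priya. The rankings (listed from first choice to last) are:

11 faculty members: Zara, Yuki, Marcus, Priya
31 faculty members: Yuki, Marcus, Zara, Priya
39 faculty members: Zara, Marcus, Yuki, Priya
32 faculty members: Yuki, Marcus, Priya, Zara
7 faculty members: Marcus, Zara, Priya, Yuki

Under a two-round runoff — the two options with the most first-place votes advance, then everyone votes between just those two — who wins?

Round 1 first-place votes: Marcus 7, Yuki 63, Zara 50, Priya 0.
Yuki and Zara advance.
Runoff: Yuki is preferred to Zara by 63 voters; Zara by 57.
Yuki wins the runoff.

Yuki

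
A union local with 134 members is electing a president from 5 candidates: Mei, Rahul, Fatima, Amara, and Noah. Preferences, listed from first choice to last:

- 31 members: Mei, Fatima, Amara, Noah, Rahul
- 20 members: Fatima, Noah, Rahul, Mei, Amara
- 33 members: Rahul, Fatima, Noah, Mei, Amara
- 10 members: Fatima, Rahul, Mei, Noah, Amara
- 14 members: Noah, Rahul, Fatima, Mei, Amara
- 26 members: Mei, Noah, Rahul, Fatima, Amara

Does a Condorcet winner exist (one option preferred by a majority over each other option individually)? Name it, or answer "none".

none

Checking pairwise contests:
Rahul beats Mei 77–57.
Noah beats Rahul 91–43.
Rahul beats Fatima 73–61.
Mei beats Amara 134–0.
Fatima beats Noah 94–40.
Every option loses at least one head-to-head, so there is no Condorcet winner.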